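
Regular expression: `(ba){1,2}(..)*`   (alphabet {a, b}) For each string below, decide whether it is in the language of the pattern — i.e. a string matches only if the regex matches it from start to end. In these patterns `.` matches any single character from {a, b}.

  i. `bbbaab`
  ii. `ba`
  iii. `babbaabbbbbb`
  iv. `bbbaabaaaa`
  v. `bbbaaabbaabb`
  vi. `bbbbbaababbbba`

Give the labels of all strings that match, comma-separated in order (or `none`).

i. `bbbaab` → no match — must start with `ba`
ii. `ba` → match
iii. `babbaabbbbbb` → match
iv. `bbbaabaaaa` → no match — must start with `ba`
v. `bbbaaabbaabb` → no match — must start with `ba`
vi → no match — must start with `ba`

ii, iii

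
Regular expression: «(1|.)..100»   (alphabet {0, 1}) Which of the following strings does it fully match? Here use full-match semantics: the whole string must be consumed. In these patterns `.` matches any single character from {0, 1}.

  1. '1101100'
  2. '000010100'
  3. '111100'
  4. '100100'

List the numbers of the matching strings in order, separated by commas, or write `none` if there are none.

1 → no match
2 → no match
3 → match
4 → match

3, 4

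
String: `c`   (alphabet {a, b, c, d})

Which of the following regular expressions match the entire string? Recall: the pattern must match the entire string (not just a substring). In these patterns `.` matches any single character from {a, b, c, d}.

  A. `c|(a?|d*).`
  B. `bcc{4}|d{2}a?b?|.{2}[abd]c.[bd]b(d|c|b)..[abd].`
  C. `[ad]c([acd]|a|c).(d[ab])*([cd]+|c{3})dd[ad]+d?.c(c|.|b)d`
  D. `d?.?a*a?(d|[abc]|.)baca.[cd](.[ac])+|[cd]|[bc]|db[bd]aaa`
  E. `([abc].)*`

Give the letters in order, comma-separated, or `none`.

A → match
B → no match
C → no match — must end with `d`
D → match
E → no match

A, D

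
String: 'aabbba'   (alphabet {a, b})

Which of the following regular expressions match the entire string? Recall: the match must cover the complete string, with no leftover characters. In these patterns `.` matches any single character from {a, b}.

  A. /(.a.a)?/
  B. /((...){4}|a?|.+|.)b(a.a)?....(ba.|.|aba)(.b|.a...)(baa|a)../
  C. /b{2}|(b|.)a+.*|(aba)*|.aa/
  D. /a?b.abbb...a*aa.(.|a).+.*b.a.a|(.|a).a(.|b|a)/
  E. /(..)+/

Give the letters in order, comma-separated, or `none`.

C, E

A → no match
B → no match
C → match
D → no match
E → match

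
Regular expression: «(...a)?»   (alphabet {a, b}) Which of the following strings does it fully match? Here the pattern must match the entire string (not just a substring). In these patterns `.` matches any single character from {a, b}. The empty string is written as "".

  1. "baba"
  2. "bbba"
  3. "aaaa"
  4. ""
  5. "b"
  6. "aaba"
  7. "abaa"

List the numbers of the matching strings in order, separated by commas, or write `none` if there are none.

1 → match
2 → match
3 → match
4 → match
5 → no match
6 → match
7 → match

1, 2, 3, 4, 6, 7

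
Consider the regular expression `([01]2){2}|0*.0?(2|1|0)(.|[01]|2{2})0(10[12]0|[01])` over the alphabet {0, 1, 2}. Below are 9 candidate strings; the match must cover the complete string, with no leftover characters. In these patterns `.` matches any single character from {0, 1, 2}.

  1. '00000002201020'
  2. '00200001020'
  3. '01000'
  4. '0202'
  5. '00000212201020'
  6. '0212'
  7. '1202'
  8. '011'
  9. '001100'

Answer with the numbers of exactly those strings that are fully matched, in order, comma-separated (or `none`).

1, 2, 3, 4, 5, 6, 7, 9

1 → match
2 → match
3 → match
4 → match
5 → match
6 → match
7 → match
8 → no match
9 → match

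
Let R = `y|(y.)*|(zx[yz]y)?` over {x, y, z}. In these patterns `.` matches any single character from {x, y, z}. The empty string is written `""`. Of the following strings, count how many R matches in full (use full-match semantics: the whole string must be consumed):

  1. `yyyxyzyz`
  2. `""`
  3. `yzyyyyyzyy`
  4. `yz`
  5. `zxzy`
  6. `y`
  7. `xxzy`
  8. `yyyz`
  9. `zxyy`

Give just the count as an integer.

8

1 → match
2 → match
3 → match
4 → match
5 → match
6 → match
7 → no match
8 → match
9 → match
Total matched: 8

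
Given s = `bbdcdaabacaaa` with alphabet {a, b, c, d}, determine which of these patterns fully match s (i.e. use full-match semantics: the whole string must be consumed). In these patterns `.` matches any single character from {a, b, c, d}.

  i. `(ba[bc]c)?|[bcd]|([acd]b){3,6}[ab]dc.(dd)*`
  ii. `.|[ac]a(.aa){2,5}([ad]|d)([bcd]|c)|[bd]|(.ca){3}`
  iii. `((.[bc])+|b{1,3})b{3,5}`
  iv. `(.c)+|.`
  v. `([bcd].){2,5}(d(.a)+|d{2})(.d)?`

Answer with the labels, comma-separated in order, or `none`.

v

i → no match
ii → no match
iii → no match — must end with `b`
iv → no match
v → match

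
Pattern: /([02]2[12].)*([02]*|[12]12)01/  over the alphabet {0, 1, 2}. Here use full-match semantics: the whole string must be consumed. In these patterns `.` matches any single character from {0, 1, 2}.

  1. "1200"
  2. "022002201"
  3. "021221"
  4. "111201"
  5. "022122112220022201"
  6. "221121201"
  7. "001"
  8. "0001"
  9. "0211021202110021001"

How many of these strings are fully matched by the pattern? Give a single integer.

1 → no match — must end with "01"
2 → match
3 → no match — must end with "01"
4 → no match
5 → match
6 → match
7 → match
8 → match
9 → no match
Total matched: 5

5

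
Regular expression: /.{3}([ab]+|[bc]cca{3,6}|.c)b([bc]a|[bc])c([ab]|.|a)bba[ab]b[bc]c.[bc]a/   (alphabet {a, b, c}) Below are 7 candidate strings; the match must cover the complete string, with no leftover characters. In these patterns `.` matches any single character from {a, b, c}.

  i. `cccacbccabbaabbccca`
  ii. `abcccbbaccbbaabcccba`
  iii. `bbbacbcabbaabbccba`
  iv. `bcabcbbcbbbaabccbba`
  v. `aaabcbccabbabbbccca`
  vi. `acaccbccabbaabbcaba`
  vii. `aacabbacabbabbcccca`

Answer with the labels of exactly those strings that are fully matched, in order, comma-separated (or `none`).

i, ii, iv, v, vi, vii

i → match
ii → match
iii → no match
iv → match
v → match
vi → match
vii → match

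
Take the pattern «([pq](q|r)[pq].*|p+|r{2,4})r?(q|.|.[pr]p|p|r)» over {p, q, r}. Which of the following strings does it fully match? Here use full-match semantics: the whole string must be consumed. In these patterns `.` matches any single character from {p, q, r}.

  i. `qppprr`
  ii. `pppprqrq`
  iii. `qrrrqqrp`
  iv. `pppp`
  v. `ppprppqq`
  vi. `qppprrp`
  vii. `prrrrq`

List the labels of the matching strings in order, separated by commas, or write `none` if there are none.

iv

i → no match
ii → no match
iii → no match
iv → match
v → no match
vi → no match
vii → no match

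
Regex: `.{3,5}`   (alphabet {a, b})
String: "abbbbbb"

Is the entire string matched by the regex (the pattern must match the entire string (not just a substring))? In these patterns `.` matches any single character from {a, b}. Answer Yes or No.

No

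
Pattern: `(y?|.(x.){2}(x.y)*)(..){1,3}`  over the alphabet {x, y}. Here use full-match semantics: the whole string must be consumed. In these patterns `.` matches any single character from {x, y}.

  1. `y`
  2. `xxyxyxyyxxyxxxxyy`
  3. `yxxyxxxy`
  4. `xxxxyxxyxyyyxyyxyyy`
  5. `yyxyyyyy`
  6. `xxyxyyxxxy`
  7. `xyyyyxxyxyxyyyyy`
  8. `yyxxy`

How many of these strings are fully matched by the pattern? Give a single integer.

2

1 → no match
2 → match
3 → no match
4 → no match
5 → no match
6 → no match
7 → no match
8 → match
Total matched: 2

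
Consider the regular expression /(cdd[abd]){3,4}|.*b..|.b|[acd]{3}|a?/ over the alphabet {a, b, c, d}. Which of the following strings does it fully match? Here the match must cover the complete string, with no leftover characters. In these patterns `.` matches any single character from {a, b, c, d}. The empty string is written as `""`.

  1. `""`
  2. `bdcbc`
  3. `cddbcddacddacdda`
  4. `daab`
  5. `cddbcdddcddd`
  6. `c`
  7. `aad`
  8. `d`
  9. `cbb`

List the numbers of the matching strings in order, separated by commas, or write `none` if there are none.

1. `""` → match
2. `bdcbc` → no match
3 → match
4. `daab` → no match
5. `cddbcdddcddd` → match
6. `c` → no match
7. `aad` → match
8. `d` → no match
9. `cbb` → no match

1, 3, 5, 7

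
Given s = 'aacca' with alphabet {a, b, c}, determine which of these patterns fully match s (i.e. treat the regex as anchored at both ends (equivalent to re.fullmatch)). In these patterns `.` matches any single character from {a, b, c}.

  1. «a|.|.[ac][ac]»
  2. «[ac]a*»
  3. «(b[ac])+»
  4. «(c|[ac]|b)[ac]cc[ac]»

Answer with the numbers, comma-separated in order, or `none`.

4

1 → no match
2 → no match
3 → no match — must start with 'b'
4 → match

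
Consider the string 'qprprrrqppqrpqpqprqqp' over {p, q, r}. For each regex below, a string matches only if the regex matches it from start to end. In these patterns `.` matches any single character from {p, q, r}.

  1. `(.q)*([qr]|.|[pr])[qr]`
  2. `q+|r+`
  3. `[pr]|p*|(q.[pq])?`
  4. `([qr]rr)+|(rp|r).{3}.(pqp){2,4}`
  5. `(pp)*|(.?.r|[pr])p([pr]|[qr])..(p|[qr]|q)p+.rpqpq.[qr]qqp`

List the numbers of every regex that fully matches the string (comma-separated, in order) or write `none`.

1 → no match
2 → no match
3 → no match
4 → no match
5 → match

5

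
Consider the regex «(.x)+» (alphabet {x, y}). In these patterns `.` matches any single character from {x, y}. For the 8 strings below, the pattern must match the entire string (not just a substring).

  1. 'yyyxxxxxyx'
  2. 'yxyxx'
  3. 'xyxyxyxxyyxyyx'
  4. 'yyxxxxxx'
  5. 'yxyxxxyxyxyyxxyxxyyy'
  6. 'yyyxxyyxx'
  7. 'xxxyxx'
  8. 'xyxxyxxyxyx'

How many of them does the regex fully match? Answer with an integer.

0

1 → no match
2 → no match
3 → no match
4 → no match
5 → no match — must end with 'x'
6 → no match
7 → no match
8 → no match
Total matched: 0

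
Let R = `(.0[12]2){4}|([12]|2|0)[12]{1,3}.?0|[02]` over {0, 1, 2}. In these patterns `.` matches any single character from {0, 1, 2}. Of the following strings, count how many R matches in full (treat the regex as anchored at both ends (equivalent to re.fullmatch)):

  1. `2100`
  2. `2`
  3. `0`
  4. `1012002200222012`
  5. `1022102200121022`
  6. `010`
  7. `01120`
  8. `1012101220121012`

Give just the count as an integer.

8

1 → match
2 → match
3 → match
4 → match
5 → match
6 → match
7 → match
8 → match
Total matched: 8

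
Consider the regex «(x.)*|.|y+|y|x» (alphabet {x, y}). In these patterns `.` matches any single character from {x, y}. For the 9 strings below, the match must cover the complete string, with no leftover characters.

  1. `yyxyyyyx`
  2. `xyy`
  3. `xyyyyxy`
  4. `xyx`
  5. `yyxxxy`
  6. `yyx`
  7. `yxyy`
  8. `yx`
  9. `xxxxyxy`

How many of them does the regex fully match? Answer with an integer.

1 → no match
2 → no match
3 → no match
4 → no match
5 → no match
6 → no match
7 → no match
8 → no match
9 → no match
Total matched: 0

0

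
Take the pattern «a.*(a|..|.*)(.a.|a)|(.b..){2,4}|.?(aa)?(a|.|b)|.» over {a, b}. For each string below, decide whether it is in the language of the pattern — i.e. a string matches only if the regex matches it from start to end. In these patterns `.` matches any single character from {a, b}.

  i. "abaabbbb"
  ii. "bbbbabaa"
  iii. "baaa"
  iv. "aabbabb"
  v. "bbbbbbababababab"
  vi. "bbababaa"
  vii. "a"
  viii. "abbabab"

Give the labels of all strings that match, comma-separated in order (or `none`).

i, ii, iii, v, vi, vii, viii

i → match
ii → match
iii → match
iv → no match
v → match
vi → match
vii → match
viii → match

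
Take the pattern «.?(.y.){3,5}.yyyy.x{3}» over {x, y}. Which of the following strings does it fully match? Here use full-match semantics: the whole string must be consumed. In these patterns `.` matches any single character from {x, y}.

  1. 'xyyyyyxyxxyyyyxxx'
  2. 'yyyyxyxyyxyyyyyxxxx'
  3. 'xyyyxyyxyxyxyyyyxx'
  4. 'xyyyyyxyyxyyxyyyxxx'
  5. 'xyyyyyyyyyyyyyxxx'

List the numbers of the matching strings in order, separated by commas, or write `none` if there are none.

1 → no match
2 → match
3 → no match
4 → no match
5 → no match

2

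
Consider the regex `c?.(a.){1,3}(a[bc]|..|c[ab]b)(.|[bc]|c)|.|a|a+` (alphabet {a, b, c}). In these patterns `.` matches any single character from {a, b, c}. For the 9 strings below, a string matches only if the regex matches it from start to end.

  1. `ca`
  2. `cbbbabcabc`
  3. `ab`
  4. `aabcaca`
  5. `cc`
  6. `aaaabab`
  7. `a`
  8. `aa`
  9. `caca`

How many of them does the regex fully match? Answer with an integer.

2

1 → no match
2 → no match
3 → no match
4 → no match
5 → no match
6 → no match
7 → match
8 → match
9 → no match
Total matched: 2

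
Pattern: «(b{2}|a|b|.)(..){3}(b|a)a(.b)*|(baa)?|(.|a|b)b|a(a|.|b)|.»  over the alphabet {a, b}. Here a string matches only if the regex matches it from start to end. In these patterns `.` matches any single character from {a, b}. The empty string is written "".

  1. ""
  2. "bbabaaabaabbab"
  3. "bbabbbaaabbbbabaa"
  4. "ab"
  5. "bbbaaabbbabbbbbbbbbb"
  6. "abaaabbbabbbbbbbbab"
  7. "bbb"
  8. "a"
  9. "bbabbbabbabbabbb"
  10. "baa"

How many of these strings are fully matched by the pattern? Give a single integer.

8

1 → match
2 → match
3 → no match
4 → match
5 → match
6 → match
7 → no match
8 → match
9 → match
10 → match
Total matched: 8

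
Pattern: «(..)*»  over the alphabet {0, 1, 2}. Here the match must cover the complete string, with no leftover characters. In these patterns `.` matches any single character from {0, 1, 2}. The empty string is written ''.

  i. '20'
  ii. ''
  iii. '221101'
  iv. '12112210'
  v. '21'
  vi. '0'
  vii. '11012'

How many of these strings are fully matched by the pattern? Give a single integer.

i → match
ii → match
iii → match
iv → match
v → match
vi → no match
vii → no match
Total matched: 5

5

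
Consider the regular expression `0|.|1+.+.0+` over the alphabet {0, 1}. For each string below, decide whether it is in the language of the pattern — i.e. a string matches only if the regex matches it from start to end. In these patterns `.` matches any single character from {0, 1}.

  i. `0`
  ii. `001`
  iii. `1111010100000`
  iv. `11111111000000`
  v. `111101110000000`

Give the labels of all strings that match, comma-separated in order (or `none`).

i. `0` → match
ii. `001` → no match
iii → match
iv → match
v → match

i, iii, iv, v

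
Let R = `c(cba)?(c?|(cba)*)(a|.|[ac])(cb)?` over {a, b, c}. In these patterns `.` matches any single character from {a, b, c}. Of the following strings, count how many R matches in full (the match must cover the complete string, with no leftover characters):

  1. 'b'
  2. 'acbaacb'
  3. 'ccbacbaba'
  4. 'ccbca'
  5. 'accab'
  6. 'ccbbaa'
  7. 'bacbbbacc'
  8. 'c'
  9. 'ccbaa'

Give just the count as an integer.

1

1 → no match — must start with 'c'
2 → no match — must start with 'c'
3 → no match
4 → no match
5 → no match — must start with 'c'
6 → no match
7 → no match — must start with 'c'
8 → no match
9 → match
Total matched: 1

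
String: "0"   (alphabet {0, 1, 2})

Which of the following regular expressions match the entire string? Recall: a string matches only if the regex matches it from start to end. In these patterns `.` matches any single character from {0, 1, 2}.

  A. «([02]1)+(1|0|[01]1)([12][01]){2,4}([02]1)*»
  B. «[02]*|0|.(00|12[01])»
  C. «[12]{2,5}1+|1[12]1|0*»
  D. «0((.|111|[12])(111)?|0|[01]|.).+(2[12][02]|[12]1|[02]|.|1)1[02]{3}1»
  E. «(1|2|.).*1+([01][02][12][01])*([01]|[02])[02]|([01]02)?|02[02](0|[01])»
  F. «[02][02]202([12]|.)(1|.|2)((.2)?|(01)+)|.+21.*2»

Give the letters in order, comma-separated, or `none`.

A → no match
B → match
C → match
D → no match — must end with "1"
E → no match
F → no match

B, C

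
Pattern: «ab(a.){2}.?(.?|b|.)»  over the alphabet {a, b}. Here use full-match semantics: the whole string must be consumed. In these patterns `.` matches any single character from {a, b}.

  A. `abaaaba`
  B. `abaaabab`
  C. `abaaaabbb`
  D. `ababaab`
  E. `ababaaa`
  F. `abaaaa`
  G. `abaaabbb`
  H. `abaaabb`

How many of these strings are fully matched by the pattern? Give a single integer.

7

A → match
B → match
C → no match
D → match
E → match
F → match
G → match
H → match
Total matched: 7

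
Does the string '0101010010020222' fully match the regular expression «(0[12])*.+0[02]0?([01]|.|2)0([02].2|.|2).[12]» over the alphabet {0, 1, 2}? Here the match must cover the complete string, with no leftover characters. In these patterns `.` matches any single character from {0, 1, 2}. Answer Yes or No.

Yes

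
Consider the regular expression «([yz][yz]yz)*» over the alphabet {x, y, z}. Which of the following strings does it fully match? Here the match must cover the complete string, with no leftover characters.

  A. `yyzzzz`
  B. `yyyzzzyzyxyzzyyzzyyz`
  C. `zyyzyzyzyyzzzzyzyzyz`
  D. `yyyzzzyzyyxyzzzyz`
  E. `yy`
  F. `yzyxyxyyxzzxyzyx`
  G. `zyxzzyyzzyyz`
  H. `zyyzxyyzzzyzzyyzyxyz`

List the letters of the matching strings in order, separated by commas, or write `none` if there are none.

none

A → no match
B → no match
C → no match
D → no match
E → no match
F → no match
G → no match
H → no match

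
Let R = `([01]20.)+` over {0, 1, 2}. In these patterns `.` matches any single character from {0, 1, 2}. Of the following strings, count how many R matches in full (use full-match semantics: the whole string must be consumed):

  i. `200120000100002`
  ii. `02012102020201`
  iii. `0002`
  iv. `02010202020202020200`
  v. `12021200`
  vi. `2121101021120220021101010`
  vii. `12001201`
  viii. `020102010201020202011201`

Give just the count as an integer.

4

i → no match
ii → no match
iii. `0002` → no match
iv → match
v. `12021200` → match
vi → no match
vii. `12001201` → match
viii → match
Total matched: 4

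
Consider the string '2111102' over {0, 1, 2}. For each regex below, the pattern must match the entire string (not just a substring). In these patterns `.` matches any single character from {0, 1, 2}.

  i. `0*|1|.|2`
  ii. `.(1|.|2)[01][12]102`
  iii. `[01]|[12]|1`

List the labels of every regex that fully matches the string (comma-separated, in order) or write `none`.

i → no match
ii → match
iii → no match

ii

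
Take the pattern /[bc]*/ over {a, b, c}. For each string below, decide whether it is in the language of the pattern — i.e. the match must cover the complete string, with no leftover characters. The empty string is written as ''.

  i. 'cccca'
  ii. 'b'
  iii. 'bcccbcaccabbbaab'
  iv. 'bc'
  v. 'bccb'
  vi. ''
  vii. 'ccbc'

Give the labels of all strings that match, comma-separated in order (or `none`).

i → no match
ii → match
iii → no match
iv → match
v → match
vi → match
vii → match

ii, iv, v, vi, vii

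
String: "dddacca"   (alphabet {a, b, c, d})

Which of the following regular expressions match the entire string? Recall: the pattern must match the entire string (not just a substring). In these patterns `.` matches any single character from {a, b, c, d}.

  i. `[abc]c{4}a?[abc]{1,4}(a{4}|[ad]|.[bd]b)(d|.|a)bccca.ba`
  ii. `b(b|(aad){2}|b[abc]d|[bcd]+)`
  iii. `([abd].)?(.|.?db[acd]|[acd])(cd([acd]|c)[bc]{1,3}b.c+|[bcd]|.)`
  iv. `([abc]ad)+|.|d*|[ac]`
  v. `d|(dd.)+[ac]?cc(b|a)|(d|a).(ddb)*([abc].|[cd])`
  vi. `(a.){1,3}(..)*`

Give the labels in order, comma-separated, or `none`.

i → no match — must end with "ba"
ii → no match — must start with "b"
iii → no match
iv → no match
v → match
vi → no match — must start with "a"

v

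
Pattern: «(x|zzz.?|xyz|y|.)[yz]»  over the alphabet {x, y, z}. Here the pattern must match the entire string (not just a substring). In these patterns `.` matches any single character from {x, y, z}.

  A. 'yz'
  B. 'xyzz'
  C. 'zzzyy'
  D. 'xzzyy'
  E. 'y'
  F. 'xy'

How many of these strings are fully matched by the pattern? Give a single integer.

4

A → match
B → match
C → match
D → no match
E → no match
F → match
Total matched: 4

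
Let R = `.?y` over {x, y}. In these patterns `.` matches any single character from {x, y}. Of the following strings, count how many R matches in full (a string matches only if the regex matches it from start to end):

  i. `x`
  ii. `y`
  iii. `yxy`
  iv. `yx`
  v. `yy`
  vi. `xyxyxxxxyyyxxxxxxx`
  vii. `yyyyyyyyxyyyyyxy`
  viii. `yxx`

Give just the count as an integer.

i → no match — must end with `y`
ii → match
iii → no match
iv → no match — must end with `y`
v → match
vi → no match — must end with `y`
vii → no match
viii → no match — must end with `y`
Total matched: 2

2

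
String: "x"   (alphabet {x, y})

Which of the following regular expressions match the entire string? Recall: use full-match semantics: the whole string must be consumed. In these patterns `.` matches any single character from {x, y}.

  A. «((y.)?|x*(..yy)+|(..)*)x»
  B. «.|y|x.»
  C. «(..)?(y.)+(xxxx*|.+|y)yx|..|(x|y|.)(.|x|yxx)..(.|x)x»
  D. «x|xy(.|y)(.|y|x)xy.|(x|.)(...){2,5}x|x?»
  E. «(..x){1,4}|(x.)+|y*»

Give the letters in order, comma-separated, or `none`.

A → match
B → match
C → no match
D → match
E → no match

A, B, D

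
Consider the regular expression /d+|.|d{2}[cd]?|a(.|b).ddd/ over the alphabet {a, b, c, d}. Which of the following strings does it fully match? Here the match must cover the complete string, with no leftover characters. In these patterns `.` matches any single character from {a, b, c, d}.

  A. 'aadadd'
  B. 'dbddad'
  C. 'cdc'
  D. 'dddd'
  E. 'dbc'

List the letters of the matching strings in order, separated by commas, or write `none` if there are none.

D

A. 'aadadd' → no match
B. 'dbddad' → no match
C. 'cdc' → no match
D. 'dddd' → match
E. 'dbc' → no match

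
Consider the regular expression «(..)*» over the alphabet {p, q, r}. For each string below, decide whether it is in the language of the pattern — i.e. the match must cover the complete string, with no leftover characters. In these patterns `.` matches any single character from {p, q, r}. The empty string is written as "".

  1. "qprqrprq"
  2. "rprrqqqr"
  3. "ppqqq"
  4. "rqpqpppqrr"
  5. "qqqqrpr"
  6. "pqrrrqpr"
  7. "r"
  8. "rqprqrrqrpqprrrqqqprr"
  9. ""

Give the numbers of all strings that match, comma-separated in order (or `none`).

1 → match
2 → match
3 → no match
4 → match
5 → no match
6 → match
7 → no match
8 → no match
9 → match

1, 2, 4, 6, 9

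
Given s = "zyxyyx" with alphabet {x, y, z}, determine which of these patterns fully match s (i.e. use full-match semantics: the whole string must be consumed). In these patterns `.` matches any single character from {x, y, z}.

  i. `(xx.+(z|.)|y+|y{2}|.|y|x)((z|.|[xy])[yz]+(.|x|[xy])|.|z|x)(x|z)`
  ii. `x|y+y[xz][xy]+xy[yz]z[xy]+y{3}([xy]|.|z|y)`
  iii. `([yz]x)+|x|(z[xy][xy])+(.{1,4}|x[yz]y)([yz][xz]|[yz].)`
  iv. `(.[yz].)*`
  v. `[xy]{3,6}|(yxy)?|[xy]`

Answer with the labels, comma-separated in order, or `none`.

iii, iv

i → no match
ii → no match
iii → match
iv → match
v → no match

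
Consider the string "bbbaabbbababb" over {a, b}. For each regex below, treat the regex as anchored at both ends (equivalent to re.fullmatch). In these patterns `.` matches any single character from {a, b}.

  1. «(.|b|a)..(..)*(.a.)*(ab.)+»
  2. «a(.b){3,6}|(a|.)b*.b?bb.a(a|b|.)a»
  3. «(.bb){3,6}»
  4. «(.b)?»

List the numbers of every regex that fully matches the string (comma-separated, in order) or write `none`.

1

1 → match
2 → no match
3 → no match
4 → no match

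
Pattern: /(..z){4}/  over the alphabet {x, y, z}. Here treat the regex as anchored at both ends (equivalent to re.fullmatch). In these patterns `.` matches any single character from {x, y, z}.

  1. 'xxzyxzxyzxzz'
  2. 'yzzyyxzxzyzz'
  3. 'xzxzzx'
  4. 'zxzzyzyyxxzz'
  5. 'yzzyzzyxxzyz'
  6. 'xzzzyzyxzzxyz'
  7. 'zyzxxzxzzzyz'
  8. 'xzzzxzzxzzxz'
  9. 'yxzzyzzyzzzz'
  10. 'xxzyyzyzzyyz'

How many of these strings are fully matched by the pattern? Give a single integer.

1. 'xxzyxzxyzxzz' → match
2. 'yzzyyxzxzyzz' → no match
3. 'xzxzzx' → no match — must end with 'z'
4. 'zxzzyzyyxxzz' → no match
5. 'yzzyzzyxxzyz' → no match
6 → no match
7. 'zyzxxzxzzzyz' → match
8. 'xzzzxzzxzzxz' → match
9. 'yxzzyzzyzzzz' → match
10. 'xxzyyzyzzyyz' → match
Total matched: 5

5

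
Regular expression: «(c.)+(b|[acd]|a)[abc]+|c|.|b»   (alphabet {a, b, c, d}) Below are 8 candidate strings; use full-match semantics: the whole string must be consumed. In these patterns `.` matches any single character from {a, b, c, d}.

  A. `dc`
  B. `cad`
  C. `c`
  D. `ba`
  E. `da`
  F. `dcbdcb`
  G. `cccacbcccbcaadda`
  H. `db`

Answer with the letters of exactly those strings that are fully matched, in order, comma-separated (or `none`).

C

A. `dc` → no match
B. `cad` → no match
C. `c` → match
D. `ba` → no match
E. `da` → no match
F. `dcbdcb` → no match
G → no match
H. `db` → no match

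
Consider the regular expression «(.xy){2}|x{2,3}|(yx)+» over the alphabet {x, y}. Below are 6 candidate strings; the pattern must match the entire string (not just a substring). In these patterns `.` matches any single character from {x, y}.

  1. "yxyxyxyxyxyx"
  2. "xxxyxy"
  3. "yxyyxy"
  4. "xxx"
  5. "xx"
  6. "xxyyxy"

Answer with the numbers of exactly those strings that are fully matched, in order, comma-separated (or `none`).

1 → match
2 → no match
3 → match
4 → match
5 → match
6 → match

1, 3, 4, 5, 6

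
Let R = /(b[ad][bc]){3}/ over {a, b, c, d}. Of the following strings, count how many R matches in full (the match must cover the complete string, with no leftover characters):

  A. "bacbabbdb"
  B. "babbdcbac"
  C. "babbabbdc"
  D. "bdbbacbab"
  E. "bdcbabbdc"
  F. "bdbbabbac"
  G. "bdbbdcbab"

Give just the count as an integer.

7

A → match
B → match
C → match
D → match
E → match
F → match
G → match
Total matched: 7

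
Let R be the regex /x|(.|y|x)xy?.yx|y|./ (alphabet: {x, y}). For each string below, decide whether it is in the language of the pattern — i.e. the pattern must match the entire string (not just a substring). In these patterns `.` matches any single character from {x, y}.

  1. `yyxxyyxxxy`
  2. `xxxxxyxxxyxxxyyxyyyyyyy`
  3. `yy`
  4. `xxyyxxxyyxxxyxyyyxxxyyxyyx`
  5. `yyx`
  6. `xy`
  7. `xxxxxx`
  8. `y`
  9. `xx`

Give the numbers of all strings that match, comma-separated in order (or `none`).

1 → no match
2 → no match
3 → no match
4 → no match
5 → no match
6 → no match
7 → no match
8 → match
9 → no match

8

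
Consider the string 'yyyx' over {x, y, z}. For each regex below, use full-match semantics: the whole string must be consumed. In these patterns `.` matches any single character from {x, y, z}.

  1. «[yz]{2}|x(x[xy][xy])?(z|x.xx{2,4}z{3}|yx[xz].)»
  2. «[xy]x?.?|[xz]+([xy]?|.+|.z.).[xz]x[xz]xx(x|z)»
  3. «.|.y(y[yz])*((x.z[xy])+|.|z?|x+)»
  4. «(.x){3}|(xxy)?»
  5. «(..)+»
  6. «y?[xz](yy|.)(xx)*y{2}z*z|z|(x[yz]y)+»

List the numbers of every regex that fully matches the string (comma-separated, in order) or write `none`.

1 → no match
2 → no match
3 → no match
4 → no match
5 → match
6 → no match

5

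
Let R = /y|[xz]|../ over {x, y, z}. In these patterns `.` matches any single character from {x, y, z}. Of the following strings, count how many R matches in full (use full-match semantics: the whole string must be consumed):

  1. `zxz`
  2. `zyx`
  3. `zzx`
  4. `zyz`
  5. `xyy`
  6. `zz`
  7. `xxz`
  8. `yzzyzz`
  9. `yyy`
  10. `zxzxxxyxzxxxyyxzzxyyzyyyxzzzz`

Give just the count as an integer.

1

1 → no match
2 → no match
3 → no match
4 → no match
5 → no match
6 → match
7 → no match
8 → no match
9 → no match
10 → no match
Total matched: 1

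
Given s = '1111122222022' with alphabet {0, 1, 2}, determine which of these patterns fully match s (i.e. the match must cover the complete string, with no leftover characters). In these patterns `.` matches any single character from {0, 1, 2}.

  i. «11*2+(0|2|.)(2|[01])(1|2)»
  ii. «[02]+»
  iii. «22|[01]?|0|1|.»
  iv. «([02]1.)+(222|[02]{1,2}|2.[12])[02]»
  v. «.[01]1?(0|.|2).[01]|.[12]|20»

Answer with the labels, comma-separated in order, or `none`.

i

i → match
ii → no match
iii → no match
iv → no match
v → no match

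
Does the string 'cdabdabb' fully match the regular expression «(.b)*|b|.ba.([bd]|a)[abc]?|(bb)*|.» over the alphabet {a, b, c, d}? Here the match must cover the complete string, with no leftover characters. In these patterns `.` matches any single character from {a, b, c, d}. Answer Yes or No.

No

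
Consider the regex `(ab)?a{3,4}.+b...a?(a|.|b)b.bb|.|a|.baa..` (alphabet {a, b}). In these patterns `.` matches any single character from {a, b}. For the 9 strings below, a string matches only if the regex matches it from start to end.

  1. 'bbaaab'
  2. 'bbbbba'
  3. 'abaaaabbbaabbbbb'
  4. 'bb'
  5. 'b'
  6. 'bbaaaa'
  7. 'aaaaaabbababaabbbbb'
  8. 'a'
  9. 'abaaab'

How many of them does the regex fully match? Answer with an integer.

1 → match
2 → no match
3 → match
4 → no match
5 → match
6 → match
7 → match
8 → match
9 → match
Total matched: 7

7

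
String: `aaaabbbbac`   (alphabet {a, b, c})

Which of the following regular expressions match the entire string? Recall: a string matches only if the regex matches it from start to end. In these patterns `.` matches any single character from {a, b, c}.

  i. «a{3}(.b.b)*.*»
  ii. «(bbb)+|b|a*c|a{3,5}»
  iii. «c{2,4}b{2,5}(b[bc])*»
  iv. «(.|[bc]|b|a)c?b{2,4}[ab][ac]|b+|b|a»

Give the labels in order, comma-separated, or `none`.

i → match
ii → no match
iii → no match — must start with `c`
iv → no match

i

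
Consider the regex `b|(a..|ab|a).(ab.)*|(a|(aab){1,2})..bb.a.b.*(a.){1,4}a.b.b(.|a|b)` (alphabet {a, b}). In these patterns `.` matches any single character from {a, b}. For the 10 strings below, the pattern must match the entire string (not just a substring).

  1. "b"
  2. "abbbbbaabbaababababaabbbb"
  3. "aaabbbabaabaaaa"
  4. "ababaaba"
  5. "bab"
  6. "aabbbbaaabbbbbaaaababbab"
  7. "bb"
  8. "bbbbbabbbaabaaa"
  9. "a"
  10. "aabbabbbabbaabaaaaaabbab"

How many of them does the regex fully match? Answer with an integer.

3

1. "b" → match
2 → match
3 → no match
4. "ababaaba" → match
5. "bab" → no match
6 → no match
7. "bb" → no match
8 → no match
9. "a" → no match
10 → no match
Total matched: 3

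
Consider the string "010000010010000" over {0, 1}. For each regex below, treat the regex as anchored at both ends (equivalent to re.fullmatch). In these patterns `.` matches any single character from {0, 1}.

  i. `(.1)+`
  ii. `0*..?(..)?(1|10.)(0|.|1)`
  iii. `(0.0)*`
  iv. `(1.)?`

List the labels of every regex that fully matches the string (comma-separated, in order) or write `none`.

i → no match — must end with "1"
ii → no match
iii → match
iv → no match

iii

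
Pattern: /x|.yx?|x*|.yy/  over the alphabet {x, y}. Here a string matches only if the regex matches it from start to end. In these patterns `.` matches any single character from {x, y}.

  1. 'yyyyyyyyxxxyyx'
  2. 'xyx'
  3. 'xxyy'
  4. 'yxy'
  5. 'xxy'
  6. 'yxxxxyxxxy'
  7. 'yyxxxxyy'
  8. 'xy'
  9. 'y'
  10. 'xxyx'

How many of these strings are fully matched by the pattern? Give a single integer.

1 → no match
2 → match
3 → no match
4 → no match
5 → no match
6 → no match
7 → no match
8 → match
9 → no match
10 → no match
Total matched: 2

2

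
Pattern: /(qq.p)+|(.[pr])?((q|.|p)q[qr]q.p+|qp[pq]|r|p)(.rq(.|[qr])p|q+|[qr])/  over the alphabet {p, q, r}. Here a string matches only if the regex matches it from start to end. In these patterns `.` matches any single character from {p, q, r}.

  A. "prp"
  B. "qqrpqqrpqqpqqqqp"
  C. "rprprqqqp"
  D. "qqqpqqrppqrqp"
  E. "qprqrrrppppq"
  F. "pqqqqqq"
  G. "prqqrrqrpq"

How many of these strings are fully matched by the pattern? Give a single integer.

1

A → no match
B → no match
C → no match
D → no match
E → no match
F → match
G → no match
Total matched: 1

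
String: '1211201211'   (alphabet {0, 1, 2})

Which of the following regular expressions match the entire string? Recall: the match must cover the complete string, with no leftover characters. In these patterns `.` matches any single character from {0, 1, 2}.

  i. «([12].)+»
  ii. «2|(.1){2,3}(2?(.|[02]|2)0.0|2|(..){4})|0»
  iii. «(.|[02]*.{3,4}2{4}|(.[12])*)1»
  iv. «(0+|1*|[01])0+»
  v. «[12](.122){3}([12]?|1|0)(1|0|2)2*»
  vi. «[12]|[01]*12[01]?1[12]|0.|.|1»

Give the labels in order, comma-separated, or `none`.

i

i → match
ii → no match
iii → no match
iv → no match — must end with '0'
v → no match
vi → no match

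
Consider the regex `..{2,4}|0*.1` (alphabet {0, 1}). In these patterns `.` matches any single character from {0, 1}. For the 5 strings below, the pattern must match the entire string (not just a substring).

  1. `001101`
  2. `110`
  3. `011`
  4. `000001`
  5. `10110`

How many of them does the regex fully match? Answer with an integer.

1. `001101` → no match
2. `110` → match
3. `011` → match
4. `000001` → match
5. `10110` → match
Total matched: 4

4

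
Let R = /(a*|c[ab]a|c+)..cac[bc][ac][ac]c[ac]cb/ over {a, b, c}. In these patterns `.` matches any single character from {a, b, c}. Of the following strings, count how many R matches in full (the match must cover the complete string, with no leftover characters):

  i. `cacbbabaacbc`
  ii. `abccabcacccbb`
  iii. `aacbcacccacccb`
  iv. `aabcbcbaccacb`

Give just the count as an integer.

1

i → no match — must end with `cb`
ii → no match — must end with `cb`
iii → match
iv → no match
Total matched: 1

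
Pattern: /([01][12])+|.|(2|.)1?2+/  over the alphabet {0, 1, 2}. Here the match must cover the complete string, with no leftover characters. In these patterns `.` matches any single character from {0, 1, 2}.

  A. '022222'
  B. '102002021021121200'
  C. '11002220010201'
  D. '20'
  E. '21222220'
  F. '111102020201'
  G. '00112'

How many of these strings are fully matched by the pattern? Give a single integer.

2

A. '022222' → match
B → no match
C → no match
D. '20' → no match
E. '21222220' → no match
F. '111102020201' → match
G. '00112' → no match
Total matched: 2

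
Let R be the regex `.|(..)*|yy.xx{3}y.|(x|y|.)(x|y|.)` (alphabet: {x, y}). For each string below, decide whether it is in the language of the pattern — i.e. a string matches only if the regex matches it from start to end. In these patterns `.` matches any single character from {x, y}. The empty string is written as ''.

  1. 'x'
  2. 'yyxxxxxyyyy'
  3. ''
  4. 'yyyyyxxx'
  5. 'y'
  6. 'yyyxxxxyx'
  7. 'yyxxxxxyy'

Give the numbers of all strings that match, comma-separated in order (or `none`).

1, 3, 4, 5, 6, 7

1 → match
2 → no match
3 → match
4 → match
5 → match
6 → match
7 → match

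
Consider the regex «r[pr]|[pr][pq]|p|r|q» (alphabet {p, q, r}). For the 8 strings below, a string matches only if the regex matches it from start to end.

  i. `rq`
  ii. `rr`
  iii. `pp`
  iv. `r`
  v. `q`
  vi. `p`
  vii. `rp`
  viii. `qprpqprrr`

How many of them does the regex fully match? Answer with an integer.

i. `rq` → match
ii. `rr` → match
iii. `pp` → match
iv. `r` → match
v. `q` → match
vi. `p` → match
vii. `rp` → match
viii. `qprpqprrr` → no match
Total matched: 7

7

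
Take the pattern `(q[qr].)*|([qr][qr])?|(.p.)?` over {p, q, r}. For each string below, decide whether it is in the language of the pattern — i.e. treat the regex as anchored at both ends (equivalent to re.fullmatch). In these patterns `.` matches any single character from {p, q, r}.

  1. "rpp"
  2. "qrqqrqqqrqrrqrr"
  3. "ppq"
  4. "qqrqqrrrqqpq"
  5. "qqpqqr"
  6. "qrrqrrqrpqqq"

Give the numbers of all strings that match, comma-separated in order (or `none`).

1, 2, 3, 5, 6

1 → match
2 → match
3 → match
4 → no match
5 → match
6 → match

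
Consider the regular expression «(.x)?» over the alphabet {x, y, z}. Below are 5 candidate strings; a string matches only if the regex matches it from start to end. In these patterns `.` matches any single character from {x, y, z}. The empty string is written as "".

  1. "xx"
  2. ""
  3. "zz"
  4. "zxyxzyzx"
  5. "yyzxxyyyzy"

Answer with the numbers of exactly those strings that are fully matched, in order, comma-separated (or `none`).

1 → match
2 → match
3 → no match
4 → no match
5 → no match

1, 2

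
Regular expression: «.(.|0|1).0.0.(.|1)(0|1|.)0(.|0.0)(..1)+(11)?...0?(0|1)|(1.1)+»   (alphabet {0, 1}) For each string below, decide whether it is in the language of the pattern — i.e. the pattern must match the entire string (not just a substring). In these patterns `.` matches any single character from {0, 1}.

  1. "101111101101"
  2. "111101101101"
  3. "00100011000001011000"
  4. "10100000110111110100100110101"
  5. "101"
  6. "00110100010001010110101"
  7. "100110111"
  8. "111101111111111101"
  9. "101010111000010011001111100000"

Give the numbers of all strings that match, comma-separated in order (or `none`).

1 → match
2 → match
3 → match
4 → no match
5 → match
6 → no match
7 → no match
8 → match
9 → no match

1, 2, 3, 5, 8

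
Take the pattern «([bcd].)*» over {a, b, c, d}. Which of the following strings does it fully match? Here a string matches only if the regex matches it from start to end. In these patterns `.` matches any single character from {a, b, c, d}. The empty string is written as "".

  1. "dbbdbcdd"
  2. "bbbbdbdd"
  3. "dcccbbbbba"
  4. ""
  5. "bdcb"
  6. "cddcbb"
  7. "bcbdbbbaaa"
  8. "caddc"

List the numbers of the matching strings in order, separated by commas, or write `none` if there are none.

1 → match
2 → match
3 → match
4 → match
5 → match
6 → match
7 → no match
8 → no match

1, 2, 3, 4, 5, 6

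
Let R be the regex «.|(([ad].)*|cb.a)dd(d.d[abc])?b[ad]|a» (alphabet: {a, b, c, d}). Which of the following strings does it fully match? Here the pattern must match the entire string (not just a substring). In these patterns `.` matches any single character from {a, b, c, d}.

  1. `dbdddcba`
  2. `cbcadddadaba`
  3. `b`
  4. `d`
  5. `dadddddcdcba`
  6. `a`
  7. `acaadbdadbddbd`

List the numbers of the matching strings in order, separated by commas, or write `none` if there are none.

1 → no match
2 → match
3 → match
4 → match
5 → match
6 → match
7 → match

2, 3, 4, 5, 6, 7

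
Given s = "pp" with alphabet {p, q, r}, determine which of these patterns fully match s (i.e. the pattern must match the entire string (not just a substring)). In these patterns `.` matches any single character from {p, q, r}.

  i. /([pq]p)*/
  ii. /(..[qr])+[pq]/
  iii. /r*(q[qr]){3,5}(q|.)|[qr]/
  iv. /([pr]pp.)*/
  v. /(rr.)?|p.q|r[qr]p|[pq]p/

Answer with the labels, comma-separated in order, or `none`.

i → match
ii → no match
iii → no match
iv → no match
v → match

i, v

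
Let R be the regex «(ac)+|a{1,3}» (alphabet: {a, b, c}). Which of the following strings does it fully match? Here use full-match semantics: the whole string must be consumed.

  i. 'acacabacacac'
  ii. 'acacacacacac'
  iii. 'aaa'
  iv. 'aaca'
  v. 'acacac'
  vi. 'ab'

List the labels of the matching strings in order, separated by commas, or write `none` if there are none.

i → no match
ii → match
iii → match
iv → no match
v → match
vi → no match

ii, iii, v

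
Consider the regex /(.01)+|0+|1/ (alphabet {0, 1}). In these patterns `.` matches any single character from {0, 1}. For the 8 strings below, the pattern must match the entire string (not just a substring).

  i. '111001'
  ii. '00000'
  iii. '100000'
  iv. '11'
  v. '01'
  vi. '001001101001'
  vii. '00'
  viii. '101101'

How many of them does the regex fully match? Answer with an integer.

4

i → no match
ii → match
iii → no match
iv → no match
v → no match
vi → match
vii → match
viii → match
Total matched: 4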